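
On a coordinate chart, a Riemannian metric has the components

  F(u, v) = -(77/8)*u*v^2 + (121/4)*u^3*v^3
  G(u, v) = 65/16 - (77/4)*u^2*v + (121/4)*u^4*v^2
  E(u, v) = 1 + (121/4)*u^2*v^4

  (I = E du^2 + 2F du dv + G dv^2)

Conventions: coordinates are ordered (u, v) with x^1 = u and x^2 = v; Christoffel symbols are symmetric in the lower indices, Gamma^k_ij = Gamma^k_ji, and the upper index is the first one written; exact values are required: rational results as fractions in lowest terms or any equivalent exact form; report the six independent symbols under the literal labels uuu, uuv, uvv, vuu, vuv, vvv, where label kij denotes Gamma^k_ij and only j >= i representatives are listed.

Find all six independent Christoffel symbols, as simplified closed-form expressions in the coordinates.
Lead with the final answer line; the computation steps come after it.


Answer: Gamma_uuu = 484*u*v^4/(484*u^4*v^2 + 484*u^2*v^4 - 308*u^2*v + 65), Gamma_uuv = 968*u^2*v^3/(484*u^4*v^2 + 484*u^2*v^4 - 308*u^2*v + 65), Gamma_uvv = 484*u^3*v^2/(484*u^4*v^2 + 484*u^2*v^4 - 308*u^2*v + 65), Gamma_vuu = (484*u^2*v^3 - 154*v^2)/(484*u^4*v^2 + 484*u^2*v^4 - 308*u^2*v + 65), Gamma_vuv = (968*u^3*v^2 - 308*u*v)/(484*u^4*v^2 + 484*u^2*v^4 - 308*u^2*v + 65), Gamma_vvv = (484*u^4*v - 154*u^2)/(484*u^4*v^2 + 484*u^2*v^4 - 308*u^2*v + 65)

E = 1 + (121/4)*u^2*v^4; F = -(77/8)*u*v^2 + (121/4)*u^3*v^3; G = 65/16 - (77/4)*u^2*v + (121/4)*u^4*v^2
Gamma^k_ij = (1/2) g^{kl} (d_i g_jl + d_j g_il - d_l g_ij), with g^inv = (1/(EG-F^2)) [[G, -F], [-F, E]]
first partials: E_u = (121/2)*u*v^4, E_v = 121*u^2*v^3, F_u = -(77/8)*v^2 + (363/4)*u^2*v^3, F_v = -(77/4)*u*v + (363/4)*u^3*v^2, G_u = -(77/2)*u*v + 121*u^3*v^2, G_v = -(77/4)*u^2 + (121/2)*u^4*v
D = EG - F^2 = 65/16 - (77/4)*u^2*v + (121/4)*u^2*v^4 + (121/4)*u^4*v^2
expanded: Gamma^u_uu = (G E_u - 2F F_u + F E_v)/(2D), Gamma^u_uv = (G E_v - F G_u)/(2D), Gamma^u_vv = (2G F_v - G G_u - F G_v)/(2D), Gamma^v_uu = (2E F_u - E E_v - F E_u)/(2D), Gamma^v_uv = (E G_u - F E_v)/(2D), Gamma^v_vv = (E G_v - 2F F_v + F G_u)/(2D); substitute and cancel common factors


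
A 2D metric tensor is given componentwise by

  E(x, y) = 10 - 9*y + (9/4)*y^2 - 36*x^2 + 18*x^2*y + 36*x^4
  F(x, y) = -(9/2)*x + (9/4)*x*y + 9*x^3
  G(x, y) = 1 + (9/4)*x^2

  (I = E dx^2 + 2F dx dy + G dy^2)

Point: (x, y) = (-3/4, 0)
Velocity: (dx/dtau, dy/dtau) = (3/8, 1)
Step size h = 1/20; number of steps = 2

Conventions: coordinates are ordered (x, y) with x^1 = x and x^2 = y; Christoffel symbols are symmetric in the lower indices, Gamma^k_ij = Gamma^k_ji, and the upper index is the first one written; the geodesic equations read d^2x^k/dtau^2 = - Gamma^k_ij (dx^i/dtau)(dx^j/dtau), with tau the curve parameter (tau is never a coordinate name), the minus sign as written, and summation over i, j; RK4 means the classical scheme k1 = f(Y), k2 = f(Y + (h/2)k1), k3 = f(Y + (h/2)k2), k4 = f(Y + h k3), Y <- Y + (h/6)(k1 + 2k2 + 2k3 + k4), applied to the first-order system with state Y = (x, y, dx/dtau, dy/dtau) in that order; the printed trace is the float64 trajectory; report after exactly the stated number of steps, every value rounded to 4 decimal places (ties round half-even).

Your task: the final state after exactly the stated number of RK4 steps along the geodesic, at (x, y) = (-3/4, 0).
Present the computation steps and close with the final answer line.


f(Y) = (dx/dtau, dy/dtau, -Gamma^x_ij Y'^i Y'^j, -Gamma^y_ij Y'^i Y'^j) with the Gammas evaluated at the stage position; h = 0.050000; intermediate values shown to 6 dp
step 0: x = -0.7500, y = 0.0000, dx/dtau = 0.3750, dy/dtau = 1.0000
step 1:
  k1: at (x, y) = (-0.750000, 0.000000), (dx/dtau, dy/dtau) = (0.375000, 1.000000); Gamma_xxx = -1.402597, Gamma_xxy = 0.233766, Gamma_xyy = 0.000000, Gamma_yxx = 4.207792, Gamma_yxy = -0.701299, Gamma_yyy = 0.000000; k1 = (0.375000, 1.000000, 0.021916, -0.065747)
  k2: at (x, y) = (-0.740625, 0.025000), (dx/dtau, dy/dtau) = (0.375548, 0.998356); Gamma_xxx = -1.247077, Gamma_xxy = 0.210477, Gamma_xyy = 0.000000, Gamma_yxx = 4.215473, Gamma_yxy = -0.711472, Gamma_yyy = 0.000000; k2 = (0.375548, 0.998356, 0.018054, -0.061029)
  k3: at (x, y) = (-0.740611, 0.024959), (dx/dtau, dy/dtau) = (0.375451, 0.998474); Gamma_xxx = -1.246447, Gamma_xxy = 0.210375, Gamma_xyy = 0.000000, Gamma_yxx = 4.215616, Gamma_yxy = -0.711510, Gamma_yyy = 0.000000; k3 = (0.375451, 0.998474, 0.017974, -0.060790)
  k4: at (x, y) = (-0.731227, 0.049924), (dx/dtau, dy/dtau) = (0.375899, 0.996961); Gamma_xxx = -1.087809, Gamma_xxy = 0.185956, Gamma_xyy = 0.000000, Gamma_yxx = 4.215393, Gamma_yxy = -0.720602, Gamma_yyy = 0.000000; k4 = (0.375899, 0.996961, 0.014331, -0.055534)
  Y <- Y + (h/6)(k1 + 2k2 + 2k3 + k4): x = -0.7312, y = 0.0499, dx/dtau = 0.3759, dy/dtau = 0.9970
step 2:
  k1: at (x, y) = (-0.731226, 0.049922), (dx/dtau, dy/dtau) = (0.375903, 0.996959); Gamma_xxx = -1.087750, Gamma_xxy = 0.185946, Gamma_xyy = 0.000000, Gamma_yxx = 4.215402, Gamma_yxy = -0.720605, Gamma_yyy = 0.000000; k1 = (0.375903, 0.996959, 0.014332, -0.055540)
  k2: at (x, y) = (-0.721828, 0.074846), (dx/dtau, dy/dtau) = (0.376261, 0.995571); Gamma_xxx = -0.926673, Gamma_xxy = 0.160473, Gamma_xyy = 0.000000, Gamma_yxx = 4.207170, Gamma_yxy = -0.728561, Gamma_yyy = 0.000000; k2 = (0.376261, 0.995571, 0.010966, -0.049789)
  k3: at (x, y) = (-0.721819, 0.074811), (dx/dtau, dy/dtau) = (0.376177, 0.995714); Gamma_xxx = -0.926195, Gamma_xxy = 0.160392, Gamma_xyy = 0.000000, Gamma_yxx = 4.207237, Gamma_yxy = -0.728582, Gamma_yyy = 0.000000; k3 = (0.376177, 0.995714, 0.010910, -0.049560)
  k4: at (x, y) = (-0.712417, 0.099708), (dx/dtau, dy/dtau) = (0.376448, 0.994481); Gamma_xxx = -0.763913, Gamma_xxy = 0.134035, Gamma_xyy = 0.000000, Gamma_yxx = 4.190866, Gamma_yxy = -0.735325, Gamma_yyy = 0.000000; k4 = (0.376448, 0.994481, 0.007899, -0.043333)
  Y <- Y + (h/6)(k1 + 2k2 + 2k3 + k4): x = -0.7124, y = 0.0997, dx/dtau = 0.3765, dy/dtau = 0.9945

Answer: x = -0.7124, y = 0.0997, dx/dtau = 0.3765, dy/dtau = 0.9945


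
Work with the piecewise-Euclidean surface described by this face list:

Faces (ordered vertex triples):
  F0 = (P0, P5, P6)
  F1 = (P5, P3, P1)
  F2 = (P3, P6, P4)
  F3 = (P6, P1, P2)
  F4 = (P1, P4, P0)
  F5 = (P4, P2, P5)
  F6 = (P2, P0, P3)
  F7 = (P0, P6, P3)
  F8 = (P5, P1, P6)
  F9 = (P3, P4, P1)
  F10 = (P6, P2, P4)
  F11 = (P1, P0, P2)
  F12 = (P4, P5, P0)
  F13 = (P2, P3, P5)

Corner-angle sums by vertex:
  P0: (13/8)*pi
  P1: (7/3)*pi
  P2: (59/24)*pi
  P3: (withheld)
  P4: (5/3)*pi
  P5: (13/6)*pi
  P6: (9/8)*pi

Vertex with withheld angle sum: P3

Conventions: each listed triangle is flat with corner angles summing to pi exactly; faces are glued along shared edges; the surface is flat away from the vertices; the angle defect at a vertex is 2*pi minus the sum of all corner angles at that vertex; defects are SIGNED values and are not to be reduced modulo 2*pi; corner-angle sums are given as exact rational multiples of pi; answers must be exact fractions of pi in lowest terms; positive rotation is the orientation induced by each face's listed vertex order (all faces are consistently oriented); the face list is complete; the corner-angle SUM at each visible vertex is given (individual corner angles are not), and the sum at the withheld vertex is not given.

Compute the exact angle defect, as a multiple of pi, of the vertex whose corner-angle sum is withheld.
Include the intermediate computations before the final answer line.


V = 7, E = 21, F = 14; chi = V - E + F = 0
Gauss-Bonnet: total defect = 2*pi*chi = 0; visible defects sum to (5/8)*pi

Answer: defect(P3) = (-5/8)*pi


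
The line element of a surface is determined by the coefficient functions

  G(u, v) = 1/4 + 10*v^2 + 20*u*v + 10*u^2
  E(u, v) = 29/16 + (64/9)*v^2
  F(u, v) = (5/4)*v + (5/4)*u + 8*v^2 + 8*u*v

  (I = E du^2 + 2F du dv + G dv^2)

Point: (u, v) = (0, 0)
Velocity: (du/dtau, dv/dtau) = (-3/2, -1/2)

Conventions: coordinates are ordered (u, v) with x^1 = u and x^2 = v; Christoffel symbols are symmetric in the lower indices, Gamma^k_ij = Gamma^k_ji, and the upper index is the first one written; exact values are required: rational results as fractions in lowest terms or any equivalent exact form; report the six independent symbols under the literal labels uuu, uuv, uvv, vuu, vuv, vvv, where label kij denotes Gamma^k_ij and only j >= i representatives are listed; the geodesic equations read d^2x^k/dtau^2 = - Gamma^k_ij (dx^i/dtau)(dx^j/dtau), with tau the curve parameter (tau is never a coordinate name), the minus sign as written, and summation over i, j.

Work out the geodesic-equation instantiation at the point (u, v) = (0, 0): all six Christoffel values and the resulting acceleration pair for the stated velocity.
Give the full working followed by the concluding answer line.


E = 29/16, F = 0, G = 1/4 at the point
E_u = 0, E_v = 0, F_u = 5/4, F_v = 5/4, G_u = 0, G_v = 0
EG - F^2 = 29/64;  g^inv = (64/29) * [[1/4, 0], [0, 29/16]]
first-kind symbols [ij,l] = (1/2)(d_i g_jl + d_j g_il - d_l g_ij): [uu,u] = E_u/2 = 0, [uu,v] = F_u - E_v/2 = 5/4, [uv,u] = E_v/2 = 0, [uv,v] = G_u/2 = 0, [vv,u] = F_v - G_u/2 = 5/4, [vv,v] = G_v/2 = 0
Gamma^u_ij = (G*[ij,u] - F*[ij,v])/(EG - F^2), Gamma^v_ij = (E*[ij,v] - F*[ij,u])/(EG - F^2)
Gamma_uuu = 0, Gamma_uuv = 0, Gamma_uvv = 20/29, Gamma_vuu = 5, Gamma_vuv = 0, Gamma_vvv = 0
d^2u/dtau^2 = -(Gamma_uuu*(-3/2)^2 + 2*Gamma_uuv*(-3/2)*(-1/2) + Gamma_uvv*(-1/2)^2) = -5/29
d^2v/dtau^2 = -(Gamma_vuu*(-3/2)^2 + 2*Gamma_vuv*(-3/2)*(-1/2) + Gamma_vvv*(-1/2)^2) = -45/4

Answer: Gamma_uuu = 0, Gamma_uuv = 0, Gamma_uvv = 20/29, Gamma_vuu = 5, Gamma_vuv = 0, Gamma_vvv = 0; accelerations (d^2u/dtau^2, d^2v/dtau^2) = (-5/29, -45/4)


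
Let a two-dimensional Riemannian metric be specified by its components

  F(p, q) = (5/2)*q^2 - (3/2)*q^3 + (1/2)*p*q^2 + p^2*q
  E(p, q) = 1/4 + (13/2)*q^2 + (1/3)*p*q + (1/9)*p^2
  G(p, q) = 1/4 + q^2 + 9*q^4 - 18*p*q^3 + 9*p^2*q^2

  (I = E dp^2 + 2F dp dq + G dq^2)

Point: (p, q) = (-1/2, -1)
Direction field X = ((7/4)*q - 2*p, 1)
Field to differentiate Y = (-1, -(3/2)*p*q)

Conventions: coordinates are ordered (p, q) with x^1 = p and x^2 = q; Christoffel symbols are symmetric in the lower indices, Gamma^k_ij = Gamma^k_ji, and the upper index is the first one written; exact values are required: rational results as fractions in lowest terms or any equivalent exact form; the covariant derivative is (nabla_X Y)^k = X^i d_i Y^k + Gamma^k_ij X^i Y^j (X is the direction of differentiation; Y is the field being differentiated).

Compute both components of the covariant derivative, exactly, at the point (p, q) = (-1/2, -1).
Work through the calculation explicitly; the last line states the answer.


E = 125/18, F = 7/2, G = 7/2 at the point
E_p = -4/9, E_q = -79/6, F_p = 3/2, F_q = -35/4, G_p = 9, G_q = -31/2
EG - F^2 = 217/18;  g^inv = (18/217) * [[7/2, -7/2], [-7/2, 125/18]]
first-kind symbols [ij,l] = (1/2)(d_i g_jl + d_j g_il - d_l g_ij): [pp,p] = E_p/2 = -2/9, [pp,q] = F_p - E_q/2 = 97/12, [pq,p] = E_q/2 = -79/12, [pq,q] = G_p/2 = 9/2, [qq,p] = F_q - G_p/2 = -53/4, [qq,q] = G_q/2 = -31/4
Gamma^p_ij = (G*[ij,p] - F*[ij,q])/(EG - F^2), Gamma^q_ij = (E*[ij,q] - F*[ij,p])/(EG - F^2)
Gamma_ppp = -299/124, Gamma_ppq = -399/124, Gamma_pqq = -99/62, Gamma_qpp = 12293/2604, Gamma_qpq = 3909/868, Gamma_qqq = -134/217
X = (-3/4, 1), Y = (-1, -3/4) at the point

Answer: (nabla_X Y)^p = 51/64, (nabla_X Y)^q = 743/448


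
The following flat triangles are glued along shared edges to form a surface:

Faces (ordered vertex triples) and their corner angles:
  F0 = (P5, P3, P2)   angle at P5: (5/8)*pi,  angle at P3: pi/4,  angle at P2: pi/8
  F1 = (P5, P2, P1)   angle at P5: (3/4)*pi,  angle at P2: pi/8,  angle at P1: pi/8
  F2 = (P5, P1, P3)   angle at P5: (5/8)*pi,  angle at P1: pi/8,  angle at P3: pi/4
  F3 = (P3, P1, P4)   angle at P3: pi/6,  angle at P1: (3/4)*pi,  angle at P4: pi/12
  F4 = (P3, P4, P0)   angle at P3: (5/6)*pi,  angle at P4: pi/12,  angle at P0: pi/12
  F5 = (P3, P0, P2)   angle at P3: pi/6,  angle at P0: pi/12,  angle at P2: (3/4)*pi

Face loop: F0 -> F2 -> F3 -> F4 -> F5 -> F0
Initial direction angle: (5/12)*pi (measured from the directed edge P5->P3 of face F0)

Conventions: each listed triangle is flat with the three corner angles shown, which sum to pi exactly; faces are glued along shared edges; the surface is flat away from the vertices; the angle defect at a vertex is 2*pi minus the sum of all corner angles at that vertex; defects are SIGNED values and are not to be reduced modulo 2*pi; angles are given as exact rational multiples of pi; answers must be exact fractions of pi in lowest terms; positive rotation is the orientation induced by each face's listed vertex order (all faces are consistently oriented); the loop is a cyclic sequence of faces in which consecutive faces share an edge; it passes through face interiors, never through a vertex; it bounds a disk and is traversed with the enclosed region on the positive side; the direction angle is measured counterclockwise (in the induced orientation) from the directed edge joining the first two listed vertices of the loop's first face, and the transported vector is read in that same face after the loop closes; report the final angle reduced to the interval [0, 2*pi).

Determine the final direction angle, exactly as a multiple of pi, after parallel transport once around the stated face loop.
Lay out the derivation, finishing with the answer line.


enclosed vertex P3: corner angles sum to (5/3)*pi, defect = 2*pi - (5/3)*pi = pi/3
by Gauss-Bonnet the loop rotates the vector by the enclosed defect sum (positive orientation, mod 2*pi)
final angle = (5/12)*pi + pi/3 = (3/4)*pi (mod 2*pi)

Answer: final direction angle = (3/4)*pi


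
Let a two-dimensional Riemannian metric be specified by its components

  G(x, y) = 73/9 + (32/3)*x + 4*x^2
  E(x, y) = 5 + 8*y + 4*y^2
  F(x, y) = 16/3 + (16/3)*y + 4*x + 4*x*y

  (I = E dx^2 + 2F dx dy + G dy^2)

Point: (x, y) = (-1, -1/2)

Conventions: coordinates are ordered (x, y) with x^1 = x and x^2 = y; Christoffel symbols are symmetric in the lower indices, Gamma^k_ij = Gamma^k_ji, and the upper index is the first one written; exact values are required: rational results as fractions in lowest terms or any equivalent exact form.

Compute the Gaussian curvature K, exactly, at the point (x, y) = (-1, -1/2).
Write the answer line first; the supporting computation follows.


Answer: K = -81/121

E = 2, F = 2/3, G = 13/9, EG - F^2 = 22/9 at the point
E_x = 0, E_y = 4, F_x = 2, F_y = 4/3, G_x = 8/3, G_y = 0
E_yy = 8, F_xy = 4, G_xx = 8
Apply the Brioschi formula K = (det M1 - det M2)/(EG - F^2)^2 over the derivative matrices of E, F, G.
M1 = [[-E_yy/2 + F_xy - G_xx/2, E_x/2, F_x - E_y/2], [F_y - G_x/2, E, F], [G_y/2, F, G]] = [[-4, 0, 0], [0, 2, 2/3], [0, 2/3, 13/9]]; det M1 = -88/9
M2 = [[0, E_y/2, G_x/2], [E_y/2, E, F], [G_x/2, F, G]] = [[0, 2, 4/3], [2, 2, 2/3], [4/3, 2/3, 13/9]]; det M2 = -52/9
det M1 - det M2 = -4; K = -4 / (22/9)^2 = -81/121


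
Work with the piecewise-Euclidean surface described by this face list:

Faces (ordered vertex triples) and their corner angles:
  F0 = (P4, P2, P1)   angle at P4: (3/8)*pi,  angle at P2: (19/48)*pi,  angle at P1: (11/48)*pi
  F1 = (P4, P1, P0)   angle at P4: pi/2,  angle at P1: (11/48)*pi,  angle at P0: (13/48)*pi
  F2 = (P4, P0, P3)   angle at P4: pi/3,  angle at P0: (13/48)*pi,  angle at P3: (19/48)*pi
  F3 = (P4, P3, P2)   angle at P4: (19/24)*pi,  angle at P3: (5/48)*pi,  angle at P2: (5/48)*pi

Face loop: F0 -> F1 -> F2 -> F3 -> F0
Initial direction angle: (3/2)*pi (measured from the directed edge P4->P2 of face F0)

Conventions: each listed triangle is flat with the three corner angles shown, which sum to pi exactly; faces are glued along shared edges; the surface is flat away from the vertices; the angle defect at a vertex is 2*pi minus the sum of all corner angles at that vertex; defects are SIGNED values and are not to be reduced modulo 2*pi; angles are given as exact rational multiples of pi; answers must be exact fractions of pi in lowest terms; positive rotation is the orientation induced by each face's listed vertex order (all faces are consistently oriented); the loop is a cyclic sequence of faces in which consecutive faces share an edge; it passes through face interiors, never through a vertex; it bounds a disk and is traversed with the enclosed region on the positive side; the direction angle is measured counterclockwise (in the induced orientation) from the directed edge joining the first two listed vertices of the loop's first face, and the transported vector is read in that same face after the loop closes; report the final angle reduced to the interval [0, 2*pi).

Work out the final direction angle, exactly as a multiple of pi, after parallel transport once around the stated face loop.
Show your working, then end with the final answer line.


enclosed vertex P4: corner angles sum to 2*pi, defect = 2*pi - 2*pi = 0
holonomy = initial angle + sum of enclosed defects (mod 2*pi), positive in the induced orientation
final angle = (3/2)*pi + 0 = (3/2)*pi (mod 2*pi)

Answer: final direction angle = (3/2)*pi


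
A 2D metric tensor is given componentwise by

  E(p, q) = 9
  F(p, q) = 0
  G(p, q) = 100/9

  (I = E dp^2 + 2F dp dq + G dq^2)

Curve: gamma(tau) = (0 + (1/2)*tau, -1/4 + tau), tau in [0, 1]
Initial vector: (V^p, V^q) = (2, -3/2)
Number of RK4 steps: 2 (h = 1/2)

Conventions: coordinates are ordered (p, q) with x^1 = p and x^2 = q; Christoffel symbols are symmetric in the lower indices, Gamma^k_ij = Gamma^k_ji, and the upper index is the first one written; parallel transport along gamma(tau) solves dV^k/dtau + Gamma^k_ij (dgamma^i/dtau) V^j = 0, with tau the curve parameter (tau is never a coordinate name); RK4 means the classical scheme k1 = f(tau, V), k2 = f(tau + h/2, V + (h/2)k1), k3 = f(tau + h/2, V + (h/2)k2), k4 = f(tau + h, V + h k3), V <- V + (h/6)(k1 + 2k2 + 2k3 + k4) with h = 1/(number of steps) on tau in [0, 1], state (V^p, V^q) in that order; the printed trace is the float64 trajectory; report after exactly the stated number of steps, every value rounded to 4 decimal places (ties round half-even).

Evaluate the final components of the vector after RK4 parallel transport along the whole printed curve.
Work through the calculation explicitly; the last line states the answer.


gamma'(tau) = (1/2, 1); f(tau, V)^k = -Gamma^k_ij(gamma(tau)) gamma'^i(tau) V^j; h = 1/2; intermediate values shown to 6 dp
curve data and Christoffel symbols at the stage parameters:
  tau = 0.000000: gamma = (0.000000, -0.250000), gamma' = (0.500000, 1.000000); Gamma_ppp = 0.000000, Gamma_ppq = 0.000000, Gamma_pqq = 0.000000, Gamma_qpp = 0.000000, Gamma_qpq = 0.000000, Gamma_qqq = 0.000000
  tau = 0.250000: gamma = (0.125000, 0.000000), gamma' = (0.500000, 1.000000); Gamma_ppp = 0.000000, Gamma_ppq = 0.000000, Gamma_pqq = 0.000000, Gamma_qpp = 0.000000, Gamma_qpq = 0.000000, Gamma_qqq = 0.000000
  tau = 0.500000: gamma = (0.250000, 0.250000), gamma' = (0.500000, 1.000000); Gamma_ppp = 0.000000, Gamma_ppq = 0.000000, Gamma_pqq = 0.000000, Gamma_qpp = 0.000000, Gamma_qpq = 0.000000, Gamma_qqq = 0.000000
  tau = 0.750000: gamma = (0.375000, 0.500000), gamma' = (0.500000, 1.000000); Gamma_ppp = 0.000000, Gamma_ppq = 0.000000, Gamma_pqq = 0.000000, Gamma_qpp = 0.000000, Gamma_qpq = 0.000000, Gamma_qqq = 0.000000
  tau = 1.000000: gamma = (0.500000, 0.750000), gamma' = (0.500000, 1.000000); Gamma_ppp = 0.000000, Gamma_ppq = 0.000000, Gamma_pqq = 0.000000, Gamma_qpp = 0.000000, Gamma_qpq = 0.000000, Gamma_qqq = 0.000000
step 0: V^p = 2.0000, V^q = -1.5000
step 1: k1 = (0.000000, 0.000000), k2 = (0.000000, 0.000000), k3 = (0.000000, 0.000000), k4 = (0.000000, 0.000000); V <- V + (h/6)(k1 + 2k2 + 2k3 + k4): V^p = 2.0000, V^q = -1.5000
step 2: k1 = (0.000000, 0.000000), k2 = (0.000000, 0.000000), k3 = (0.000000, 0.000000), k4 = (0.000000, 0.000000); V <- V + (h/6)(k1 + 2k2 + 2k3 + k4): V^p = 2.0000, V^q = -1.5000

Answer: V^p = 2.0000, V^q = -1.5000


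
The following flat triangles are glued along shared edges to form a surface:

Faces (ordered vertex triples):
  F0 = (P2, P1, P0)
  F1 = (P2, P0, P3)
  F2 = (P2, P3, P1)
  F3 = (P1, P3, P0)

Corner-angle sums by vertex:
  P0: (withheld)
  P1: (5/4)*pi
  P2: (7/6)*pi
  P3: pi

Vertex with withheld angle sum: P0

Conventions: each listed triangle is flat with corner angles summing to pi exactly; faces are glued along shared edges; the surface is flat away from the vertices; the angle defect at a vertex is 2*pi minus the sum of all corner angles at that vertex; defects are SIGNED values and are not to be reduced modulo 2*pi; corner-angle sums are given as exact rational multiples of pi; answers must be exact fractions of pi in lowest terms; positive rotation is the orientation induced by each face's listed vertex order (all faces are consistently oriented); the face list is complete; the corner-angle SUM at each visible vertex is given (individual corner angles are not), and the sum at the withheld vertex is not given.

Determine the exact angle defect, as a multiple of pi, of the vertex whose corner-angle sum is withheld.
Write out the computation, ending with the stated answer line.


V = 4, E = 6, F = 4; chi = V - E + F = 2
Gauss-Bonnet: total defect = 2*pi*chi = 4*pi; visible defects sum to (31/12)*pi

Answer: defect(P0) = (17/12)*pi


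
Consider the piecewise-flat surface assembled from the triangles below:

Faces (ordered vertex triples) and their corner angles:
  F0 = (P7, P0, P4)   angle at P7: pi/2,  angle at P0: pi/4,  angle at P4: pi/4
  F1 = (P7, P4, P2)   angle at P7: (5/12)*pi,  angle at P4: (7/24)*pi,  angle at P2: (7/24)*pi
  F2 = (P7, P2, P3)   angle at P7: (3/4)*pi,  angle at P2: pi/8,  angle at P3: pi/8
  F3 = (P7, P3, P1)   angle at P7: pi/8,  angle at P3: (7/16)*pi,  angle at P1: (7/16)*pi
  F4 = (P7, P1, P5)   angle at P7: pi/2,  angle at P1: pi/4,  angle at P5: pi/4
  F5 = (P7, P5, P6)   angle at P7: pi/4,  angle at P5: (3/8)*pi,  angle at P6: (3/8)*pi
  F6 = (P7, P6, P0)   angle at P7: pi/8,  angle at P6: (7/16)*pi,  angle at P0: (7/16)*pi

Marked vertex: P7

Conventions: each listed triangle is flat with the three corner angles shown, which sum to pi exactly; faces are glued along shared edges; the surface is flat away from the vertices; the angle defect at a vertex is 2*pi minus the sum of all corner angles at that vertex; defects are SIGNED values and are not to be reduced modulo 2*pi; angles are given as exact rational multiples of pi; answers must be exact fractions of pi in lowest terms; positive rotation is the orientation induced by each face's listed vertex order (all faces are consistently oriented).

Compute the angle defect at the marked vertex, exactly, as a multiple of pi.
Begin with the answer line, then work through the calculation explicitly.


Answer: defect(P7) = (-2/3)*pi

Sum of corner angles at P7: (8/3)*pi
defect = 2*pi - (8/3)*pi


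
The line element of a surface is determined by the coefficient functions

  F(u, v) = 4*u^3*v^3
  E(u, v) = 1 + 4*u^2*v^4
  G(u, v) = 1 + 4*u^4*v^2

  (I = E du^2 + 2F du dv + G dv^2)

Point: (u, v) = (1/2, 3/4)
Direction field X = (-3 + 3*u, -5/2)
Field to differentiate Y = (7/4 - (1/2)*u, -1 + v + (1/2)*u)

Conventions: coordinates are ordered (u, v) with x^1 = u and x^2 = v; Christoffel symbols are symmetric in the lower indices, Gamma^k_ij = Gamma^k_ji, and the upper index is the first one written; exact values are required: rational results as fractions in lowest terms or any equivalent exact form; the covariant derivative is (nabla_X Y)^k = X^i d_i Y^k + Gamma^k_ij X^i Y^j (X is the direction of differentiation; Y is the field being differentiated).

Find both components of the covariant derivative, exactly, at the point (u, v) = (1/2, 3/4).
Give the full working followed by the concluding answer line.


E = 337/256, F = 27/128, G = 73/64 at the point
E_u = 81/64, E_v = 27/16, F_u = 81/64, F_v = 27/32, G_u = 9/8, G_v = 3/8
EG - F^2 = 373/256;  g^inv = (256/373) * [[73/64, -27/128], [-27/128, 337/256]]
first-kind symbols [ij,l] = (1/2)(d_i g_jl + d_j g_il - d_l g_ij): [uu,u] = E_u/2 = 81/128, [uu,v] = F_u - E_v/2 = 27/64, [uv,u] = E_v/2 = 27/32, [uv,v] = G_u/2 = 9/16, [vv,u] = F_v - G_u/2 = 9/32, [vv,v] = G_v/2 = 3/16
Gamma^u_ij = (G*[ij,u] - F*[ij,v])/(EG - F^2), Gamma^v_ij = (E*[ij,v] - F*[ij,u])/(EG - F^2)
Gamma_uuu = 162/373, Gamma_uuv = 216/373, Gamma_uvv = 72/373, Gamma_vuu = 108/373, Gamma_vuv = 144/373, Gamma_vvv = 48/373
X = (-3/2, -5/2), Y = (3/2, 0) at the point

Answer: (nabla_X Y)^u = -3579/1492, (nabla_X Y)^v = -7981/1492


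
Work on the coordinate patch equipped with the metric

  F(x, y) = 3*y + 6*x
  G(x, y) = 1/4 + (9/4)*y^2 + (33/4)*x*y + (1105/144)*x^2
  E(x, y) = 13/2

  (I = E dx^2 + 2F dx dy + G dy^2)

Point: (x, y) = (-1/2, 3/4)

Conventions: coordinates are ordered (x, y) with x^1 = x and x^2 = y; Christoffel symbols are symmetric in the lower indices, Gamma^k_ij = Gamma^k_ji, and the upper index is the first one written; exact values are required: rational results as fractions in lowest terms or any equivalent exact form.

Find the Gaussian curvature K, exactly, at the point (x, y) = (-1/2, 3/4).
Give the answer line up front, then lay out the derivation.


Answer: K = -936108/225625

E = 13/2, F = -3/4, G = 49/144, EG - F^2 = 475/288 at the point
E_x = 0, E_y = 0, F_x = 6, F_y = 3, G_x = -107/72, G_y = -3/4
E_yy = 0, F_xy = 0, G_xx = 1105/72
Using the Brioschi determinant formula for K from the metric derivatives:
M1 = [[-E_yy/2 + F_xy - G_xx/2, E_x/2, F_x - E_y/2], [F_y - G_x/2, E, F], [G_y/2, F, G]] = [[-1105/144, 0, 6], [539/144, 13/2, -3/4], [-3/8, -3/4, 49/144]]; det M1 = -616891/41472
M2 = [[0, E_y/2, G_x/2], [E_y/2, E, F], [G_x/2, F, G]] = [[0, 0, -107/144], [0, 13/2, -3/4], [-107/144, -3/4, 49/144]]; det M2 = -148837/41472
det M1 - det M2 = -26003/2304; K = -26003/2304 / (475/288)^2 = -936108/225625


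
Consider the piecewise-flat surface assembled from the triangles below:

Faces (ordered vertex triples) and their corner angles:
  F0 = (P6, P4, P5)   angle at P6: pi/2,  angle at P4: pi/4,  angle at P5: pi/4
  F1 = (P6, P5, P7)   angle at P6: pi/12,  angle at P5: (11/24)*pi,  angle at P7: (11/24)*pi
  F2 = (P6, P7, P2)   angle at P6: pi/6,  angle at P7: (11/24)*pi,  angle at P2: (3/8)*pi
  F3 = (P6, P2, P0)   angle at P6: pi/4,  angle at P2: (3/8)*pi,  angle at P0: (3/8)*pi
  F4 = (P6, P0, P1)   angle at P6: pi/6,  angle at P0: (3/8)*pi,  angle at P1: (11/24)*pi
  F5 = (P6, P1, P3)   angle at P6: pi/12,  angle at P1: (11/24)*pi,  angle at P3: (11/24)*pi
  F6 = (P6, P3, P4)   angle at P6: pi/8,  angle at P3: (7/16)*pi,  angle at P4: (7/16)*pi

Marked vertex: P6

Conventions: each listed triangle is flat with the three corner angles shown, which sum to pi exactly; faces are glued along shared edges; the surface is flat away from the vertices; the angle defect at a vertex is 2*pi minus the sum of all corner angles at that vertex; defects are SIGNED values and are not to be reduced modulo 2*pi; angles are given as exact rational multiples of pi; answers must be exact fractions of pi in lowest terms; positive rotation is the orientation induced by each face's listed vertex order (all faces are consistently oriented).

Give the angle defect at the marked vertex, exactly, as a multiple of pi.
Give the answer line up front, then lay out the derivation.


Answer: defect(P6) = (5/8)*pi

Sum of corner angles at P6: (11/8)*pi
defect = 2*pi - (11/8)*pi


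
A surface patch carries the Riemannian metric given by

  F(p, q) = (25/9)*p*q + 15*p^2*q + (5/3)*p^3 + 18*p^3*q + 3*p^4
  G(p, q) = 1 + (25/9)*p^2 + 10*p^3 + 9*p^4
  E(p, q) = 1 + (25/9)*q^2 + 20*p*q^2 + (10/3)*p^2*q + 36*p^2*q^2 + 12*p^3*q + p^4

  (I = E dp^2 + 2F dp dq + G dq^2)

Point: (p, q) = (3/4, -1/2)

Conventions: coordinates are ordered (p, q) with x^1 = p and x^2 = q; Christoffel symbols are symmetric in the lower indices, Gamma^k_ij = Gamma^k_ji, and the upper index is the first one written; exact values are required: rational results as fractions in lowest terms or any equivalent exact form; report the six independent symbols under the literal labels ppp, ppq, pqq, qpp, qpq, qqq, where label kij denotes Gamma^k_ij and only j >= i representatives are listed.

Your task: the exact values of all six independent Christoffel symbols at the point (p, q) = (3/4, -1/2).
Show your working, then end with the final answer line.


E = 16945/2304, F = -5687/768, G = 2465/256 at the point
E_p = 121/16, E_q = -4477/144, F_p = -2873/144, F_q = 1739/96, G_p = 1739/48, G_q = 0
EG - F^2 = 18413/1152;  g^inv = (1152/18413) * [[2465/256, 5687/768], [5687/768, 16945/2304]]
first-kind symbols [ij,l] = (1/2)(d_i g_jl + d_j g_il - d_l g_ij): [pp,p] = E_p/2 = 121/32, [pp,q] = F_p - E_q/2 = -141/32, [pq,p] = E_q/2 = -4477/288, [pq,q] = G_p/2 = 1739/96, [qq,p] = F_q - G_p/2 = 0, [qq,q] = G_q/2 = 0
Gamma^p_ij = (G*[ij,p] - F*[ij,q])/(EG - F^2), Gamma^q_ij = (E*[ij,q] - F*[ij,p])/(EG - F^2)

Answer: Gamma_ppp = 4356/18413, Gamma_ppq = -17908/18413, Gamma_pqq = 0, Gamma_qpp = -5076/18413, Gamma_qpq = 20868/18413, Gamma_qqq = 0


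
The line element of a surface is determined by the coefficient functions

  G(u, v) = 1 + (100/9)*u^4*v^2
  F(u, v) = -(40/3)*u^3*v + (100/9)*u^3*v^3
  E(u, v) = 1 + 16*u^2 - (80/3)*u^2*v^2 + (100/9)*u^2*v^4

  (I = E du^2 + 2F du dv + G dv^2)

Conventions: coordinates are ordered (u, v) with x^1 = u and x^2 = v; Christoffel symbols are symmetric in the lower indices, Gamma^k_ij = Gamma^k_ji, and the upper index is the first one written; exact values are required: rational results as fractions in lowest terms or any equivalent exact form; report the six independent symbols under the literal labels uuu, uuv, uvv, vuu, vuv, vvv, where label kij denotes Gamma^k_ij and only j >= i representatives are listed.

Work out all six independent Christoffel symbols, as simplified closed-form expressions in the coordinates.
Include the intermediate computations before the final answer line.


E = 1 + 16*u^2 - (80/3)*u^2*v^2 + (100/9)*u^2*v^4; F = -(40/3)*u^3*v + (100/9)*u^3*v^3; G = 1 + (100/9)*u^4*v^2
Gamma^k_ij = (1/2) g^{kl} (d_i g_jl + d_j g_il - d_l g_ij), with g^inv = (1/(EG-F^2)) [[G, -F], [-F, E]]
first partials: E_u = 32*u - (160/3)*u*v^2 + (200/9)*u*v^4, E_v = -(160/3)*u^2*v + (400/9)*u^2*v^3, F_u = -40*u^2*v + (100/3)*u^2*v^3, F_v = -(40/3)*u^3 + (100/3)*u^3*v^2, G_u = (400/9)*u^3*v^2, G_v = (200/9)*u^4*v
D = EG - F^2 = 1 + 16*u^2 - (80/3)*u^2*v^2 + (100/9)*u^2*v^4 + (100/9)*u^4*v^2
expanded: Gamma^u_uu = (G E_u - 2F F_u + F E_v)/(2D), Gamma^u_uv = (G E_v - F G_u)/(2D), Gamma^u_vv = (2G F_v - G G_u - F G_v)/(2D), Gamma^v_uu = (2E F_u - E E_v - F E_u)/(2D), Gamma^v_uv = (E G_u - F E_v)/(2D), Gamma^v_vv = (E G_v - 2F F_v + F G_u)/(2D); substitute and cancel common factors

Answer: Gamma_uuu = (100*u*v^4 - 240*u*v^2 + 144*u)/(100*u^4*v^2 + 100*u^2*v^4 - 240*u^2*v^2 + 144*u^2 + 9), Gamma_uuv = (200*u^2*v^3 - 240*u^2*v)/(100*u^4*v^2 + 100*u^2*v^4 - 240*u^2*v^2 + 144*u^2 + 9), Gamma_uvv = (100*u^3*v^2 - 120*u^3)/(100*u^4*v^2 + 100*u^2*v^4 - 240*u^2*v^2 + 144*u^2 + 9), Gamma_vuu = (100*u^2*v^3 - 120*u^2*v)/(100*u^4*v^2 + 100*u^2*v^4 - 240*u^2*v^2 + 144*u^2 + 9), Gamma_vuv = 200*u^3*v^2/(100*u^4*v^2 + 100*u^2*v^4 - 240*u^2*v^2 + 144*u^2 + 9), Gamma_vvv = 100*u^4*v/(100*u^4*v^2 + 100*u^2*v^4 - 240*u^2*v^2 + 144*u^2 + 9)


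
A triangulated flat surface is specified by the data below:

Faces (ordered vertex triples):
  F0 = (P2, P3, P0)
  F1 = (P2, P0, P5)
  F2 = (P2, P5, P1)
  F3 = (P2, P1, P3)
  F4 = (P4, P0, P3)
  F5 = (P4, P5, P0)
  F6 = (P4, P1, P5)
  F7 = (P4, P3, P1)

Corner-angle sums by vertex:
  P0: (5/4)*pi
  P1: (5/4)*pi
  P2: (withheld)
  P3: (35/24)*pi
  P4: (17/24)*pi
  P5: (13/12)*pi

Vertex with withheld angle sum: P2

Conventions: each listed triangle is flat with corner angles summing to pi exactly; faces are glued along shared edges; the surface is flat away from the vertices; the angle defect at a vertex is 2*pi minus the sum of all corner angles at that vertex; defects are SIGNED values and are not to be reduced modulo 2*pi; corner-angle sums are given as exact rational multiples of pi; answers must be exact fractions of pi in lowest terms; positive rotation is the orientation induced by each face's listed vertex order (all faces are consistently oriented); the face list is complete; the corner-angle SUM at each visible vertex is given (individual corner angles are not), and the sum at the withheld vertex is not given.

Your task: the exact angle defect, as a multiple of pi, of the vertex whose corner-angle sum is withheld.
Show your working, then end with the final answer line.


V = 6, E = 12, F = 8; chi = V - E + F = 2
Gauss-Bonnet: total defect = 2*pi*chi = 4*pi; visible defects sum to (17/4)*pi

Answer: defect(P2) = -pi/4


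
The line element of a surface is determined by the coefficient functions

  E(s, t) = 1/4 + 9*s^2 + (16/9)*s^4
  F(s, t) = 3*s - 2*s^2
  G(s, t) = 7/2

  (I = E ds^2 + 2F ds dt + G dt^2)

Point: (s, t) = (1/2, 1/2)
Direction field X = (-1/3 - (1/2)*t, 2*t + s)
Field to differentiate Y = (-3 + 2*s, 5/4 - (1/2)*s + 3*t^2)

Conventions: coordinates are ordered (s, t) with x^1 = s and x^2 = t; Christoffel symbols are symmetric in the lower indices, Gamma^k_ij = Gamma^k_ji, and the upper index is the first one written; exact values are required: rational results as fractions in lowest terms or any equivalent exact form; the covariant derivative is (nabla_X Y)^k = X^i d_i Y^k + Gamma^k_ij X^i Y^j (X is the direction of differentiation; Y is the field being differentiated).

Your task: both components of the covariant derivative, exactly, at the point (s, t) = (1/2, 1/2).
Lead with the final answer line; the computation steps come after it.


Answer: (nabla_X Y)^s = 343/293, (nabla_X Y)^t = 31343/7032

E = 47/18, F = 1, G = 7/2 at the point
E_s = 89/9, E_t = 0, F_s = 1, F_t = 0, G_s = 0, G_t = 0
EG - F^2 = 293/36;  g^inv = (36/293) * [[7/2, -1], [-1, 47/18]]
first-kind symbols [ij,l] = (1/2)(d_i g_jl + d_j g_il - d_l g_ij): [ss,s] = E_s/2 = 89/18, [ss,t] = F_s - E_t/2 = 1, [st,s] = E_t/2 = 0, [st,t] = G_s/2 = 0, [tt,s] = F_t - G_s/2 = 0, [tt,t] = G_t/2 = 0
Gamma^s_ij = (G*[ij,s] - F*[ij,t])/(EG - F^2), Gamma^t_ij = (E*[ij,t] - F*[ij,s])/(EG - F^2)
Gamma_sss = 587/293, Gamma_sst = 0, Gamma_stt = 0, Gamma_tss = -84/293, Gamma_tst = 0, Gamma_ttt = 0
X = (-7/12, 3/2), Y = (-2, 7/4) at the point


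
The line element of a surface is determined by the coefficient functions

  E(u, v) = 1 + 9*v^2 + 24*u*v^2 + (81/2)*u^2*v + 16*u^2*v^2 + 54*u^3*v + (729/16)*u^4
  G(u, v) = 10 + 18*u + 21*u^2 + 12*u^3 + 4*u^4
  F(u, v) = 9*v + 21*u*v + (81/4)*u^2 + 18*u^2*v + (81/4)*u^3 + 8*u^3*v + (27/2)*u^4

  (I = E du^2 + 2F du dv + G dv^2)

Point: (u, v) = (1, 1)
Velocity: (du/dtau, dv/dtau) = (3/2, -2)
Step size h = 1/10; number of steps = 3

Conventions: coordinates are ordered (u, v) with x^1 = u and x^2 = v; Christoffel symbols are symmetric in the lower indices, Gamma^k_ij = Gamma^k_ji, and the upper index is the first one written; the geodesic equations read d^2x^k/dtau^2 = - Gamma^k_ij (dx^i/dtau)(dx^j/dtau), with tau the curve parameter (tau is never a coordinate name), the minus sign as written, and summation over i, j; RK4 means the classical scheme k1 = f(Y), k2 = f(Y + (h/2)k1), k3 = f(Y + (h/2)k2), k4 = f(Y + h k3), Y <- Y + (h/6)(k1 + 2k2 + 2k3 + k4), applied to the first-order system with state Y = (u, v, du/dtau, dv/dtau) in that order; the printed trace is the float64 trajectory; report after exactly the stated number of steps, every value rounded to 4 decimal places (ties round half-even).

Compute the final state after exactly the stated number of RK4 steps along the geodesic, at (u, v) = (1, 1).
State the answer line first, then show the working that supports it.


Answer: u = 1.4563, v = 0.4038, du/dtau = 1.5410, dv/dtau = -1.9748

f(Y) = (du/dtau, dv/dtau, -Gamma^u_ij Y'^i Y'^j, -Gamma^v_ij Y'^i Y'^j) with the Gammas evaluated at the stage position; h = 0.100000; intermediate values shown to 6 dp
step 0: u = 1.0000, v = 1.0000, du/dtau = 1.5000, dv/dtau = -2.0000
step 1:
  k1: at (u, v) = (1.000000, 1.000000), (du/dtau, dv/dtau) = (1.500000, -2.000000); Gamma_uuu = 0.947109, Gamma_uuv = 0.378844, Gamma_uvv = 0.000000, Gamma_vuu = 0.551046, Gamma_vuv = 0.220418, Gamma_vvv = 0.000000; k1 = (1.500000, -2.000000, 0.142066, 0.082657)
  k2: at (u, v) = (1.075000, 0.900000), (du/dtau, dv/dtau) = (1.507103, -1.995867); Gamma_uuu = 0.928337, Gamma_uuv = 0.374154, Gamma_uvv = 0.000000, Gamma_vuu = 0.551444, Gamma_vuv = 0.222252, Gamma_vvv = 0.000000; k2 = (1.507103, -1.995867, 0.142305, 0.084531)
  k3: at (u, v) = (1.075355, 0.900207), (du/dtau, dv/dtau) = (1.507115, -1.995773); Gamma_uuu = 0.928235, Gamma_uuv = 0.374070, Gamma_uvv = 0.000000, Gamma_vuu = 0.551247, Gamma_vuv = 0.222147, Gamma_vvv = 0.000000; k3 = (1.507115, -1.995773, 0.141908, 0.084274)
  k4: at (u, v) = (1.150712, 0.800423), (du/dtau, dv/dtau) = (1.514191, -1.991573); Gamma_uuu = 0.909417, Gamma_uuv = 0.369025, Gamma_uvv = 0.000000, Gamma_vuu = 0.550878, Gamma_vuv = 0.223536, Gamma_vvv = 0.000000; k4 = (1.514191, -1.991573, 0.140590, 0.085162)
  Y <- Y + (h/6)(k1 + 2k2 + 2k3 + k4): u = 1.1507, v = 0.8004, du/dtau = 1.5142, dv/dtau = -1.9916
step 2:
  k1: at (u, v) = (1.150710, 0.800419), (du/dtau, dv/dtau) = (1.514185, -1.991576); Gamma_uuu = 0.909417, Gamma_uuv = 0.369025, Gamma_uvv = 0.000000, Gamma_vuu = 0.550879, Gamma_vuv = 0.223537, Gamma_vvv = 0.000000; k1 = (1.514185, -1.991576, 0.140604, 0.085171)
  k2: at (u, v) = (1.226420, 0.700840), (du/dtau, dv/dtau) = (1.521215, -1.987318); Gamma_uuu = 0.890644, Gamma_uuv = 0.363695, Gamma_uvv = 0.000000, Gamma_vuu = 0.549793, Gamma_vuv = 0.224508, Gamma_vvv = 0.000000; k2 = (1.521215, -1.987318, 0.137965, 0.085166)
  k3: at (u, v) = (1.226771, 0.701053), (du/dtau, dv/dtau) = (1.521083, -1.987318); Gamma_uuu = 0.890547, Gamma_uuv = 0.363615, Gamma_uvv = 0.000000, Gamma_vuu = 0.549594, Gamma_vuv = 0.224402, Gamma_vvv = 0.000000; k3 = (1.521083, -1.987318, 0.137873, 0.085087)
  k4: at (u, v) = (1.302819, 0.601687), (du/dtau, dv/dtau) = (1.527972, -1.983067); Gamma_uuu = 0.871902, Gamma_uuv = 0.358064, Gamma_uvv = 0.000000, Gamma_vuu = 0.547842, Gamma_vuv = 0.224983, Gamma_vvv = 0.000000; k4 = (1.527972, -1.983067, 0.134293, 0.084381)
  Y <- Y + (h/6)(k1 + 2k2 + 2k3 + k4): u = 1.3028, v = 0.6017, du/dtau = 1.5280, dv/dtau = -1.9831
step 3:
  k1: at (u, v) = (1.302823, 0.601687), (du/dtau, dv/dtau) = (1.527961, -1.983075); Gamma_uuu = 0.871901, Gamma_uuv = 0.358064, Gamma_uvv = 0.000000, Gamma_vuu = 0.547841, Gamma_vuv = 0.224982, Gamma_vvv = 0.000000; k1 = (1.527961, -1.983075, 0.134314, 0.084393)
  k2: at (u, v) = (1.379221, 0.502533), (du/dtau, dv/dtau) = (1.534677, -1.978856); Gamma_uuu = 0.853445, Gamma_uuv = 0.352343, Gamma_uvv = 0.000000, Gamma_vuu = 0.545469, Gamma_vuv = 0.225195, Gamma_vvv = 0.000000; k2 = (1.534677, -1.978856, 0.129999, 0.083087)
  k3: at (u, v) = (1.379557, 0.502744), (du/dtau, dv/dtau) = (1.534461, -1.978921); Gamma_uuu = 0.853357, Gamma_uuv = 0.352270, Gamma_uvv = 0.000000, Gamma_vuu = 0.545277, Gamma_vuv = 0.225093, Gamma_vvv = 0.000000; k3 = (1.534461, -1.978921, 0.130101, 0.083132)
  k4: at (u, v) = (1.456269, 0.403795), (du/dtau, dv/dtau) = (1.540971, -1.974762); Gamma_uuu = 0.835157, Gamma_uuv = 0.346434, Gamma_uvv = 0.000000, Gamma_vuu = 0.542352, Gamma_vuv = 0.224975, Gamma_vvv = 0.000000; k4 = (1.540971, -1.974762, 0.125278, 0.081355)
  Y <- Y + (h/6)(k1 + 2k2 + 2k3 + k4): u = 1.4563, v = 0.4038, du/dtau = 1.5410, dv/dtau = -1.9748


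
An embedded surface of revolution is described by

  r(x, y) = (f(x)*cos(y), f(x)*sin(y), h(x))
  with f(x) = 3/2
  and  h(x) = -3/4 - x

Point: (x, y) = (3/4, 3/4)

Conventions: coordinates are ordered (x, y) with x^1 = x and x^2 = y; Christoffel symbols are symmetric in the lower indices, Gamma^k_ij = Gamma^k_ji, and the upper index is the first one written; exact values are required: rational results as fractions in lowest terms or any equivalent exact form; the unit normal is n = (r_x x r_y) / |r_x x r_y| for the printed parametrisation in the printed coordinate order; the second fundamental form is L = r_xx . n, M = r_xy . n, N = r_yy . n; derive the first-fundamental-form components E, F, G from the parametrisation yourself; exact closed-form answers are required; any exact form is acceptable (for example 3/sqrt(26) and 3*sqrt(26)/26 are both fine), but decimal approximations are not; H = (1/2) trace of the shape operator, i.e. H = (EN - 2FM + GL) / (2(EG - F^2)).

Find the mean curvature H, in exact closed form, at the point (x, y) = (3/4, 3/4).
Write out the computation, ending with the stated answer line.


f = 3/2, f' = 0, f'' = 0, h' = -1, h'' = 0
E = 1, F = 0, G = 9/4; answer radicand W^2 = 1
unnormalised second-form numerators: l = 0, m = 0, n = -3/2; L = l/sqrt(1), and similarly M = m/sqrt(W^2), N = n/sqrt(W^2)
H = (E*n - 2*F*m + G*l) / (2*(EG - F^2)*sqrt(W^2)); E*n - 2*F*m + G*l = -3/2, EG - F^2 = 9/4, so H = (-1/3)/sqrt(1)

Answer: H = -1/3
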